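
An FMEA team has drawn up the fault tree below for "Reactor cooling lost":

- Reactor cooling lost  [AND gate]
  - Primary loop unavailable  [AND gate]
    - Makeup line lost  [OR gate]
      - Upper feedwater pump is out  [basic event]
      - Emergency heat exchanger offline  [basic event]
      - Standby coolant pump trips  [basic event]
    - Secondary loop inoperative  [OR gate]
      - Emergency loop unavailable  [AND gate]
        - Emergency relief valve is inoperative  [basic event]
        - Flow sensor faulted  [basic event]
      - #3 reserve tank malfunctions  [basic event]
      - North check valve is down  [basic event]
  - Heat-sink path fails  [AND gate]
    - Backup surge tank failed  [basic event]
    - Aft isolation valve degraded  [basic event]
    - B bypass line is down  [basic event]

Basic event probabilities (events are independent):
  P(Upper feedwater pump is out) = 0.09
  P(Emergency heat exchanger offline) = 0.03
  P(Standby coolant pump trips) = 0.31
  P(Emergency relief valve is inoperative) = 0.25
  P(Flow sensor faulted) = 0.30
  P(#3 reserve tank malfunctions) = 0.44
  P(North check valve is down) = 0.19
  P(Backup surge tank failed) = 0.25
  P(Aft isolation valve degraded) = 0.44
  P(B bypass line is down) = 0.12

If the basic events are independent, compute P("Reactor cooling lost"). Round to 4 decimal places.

0.0030

P(Makeup line lost) [OR] = 1 − (1−0.09) × (1−0.03) × (1−0.31) = 0.390937
P(Emergency loop unavailable) [AND] = 0.25 × 0.30 = 0.075000
P(Secondary loop inoperative) [OR] = 1 − (1−0.075000) × (1−0.44) × (1−0.19) = 0.580420
P(Primary loop unavailable) [AND] = 0.390937 × 0.580420 = 0.226908
P(Heat-sink path fails) [AND] = 0.25 × 0.44 × 0.12 = 0.013200
P(Reactor cooling lost) [AND] = 0.226908 × 0.013200 = 0.002995
Rounded to 4 decimal places: P(Reactor cooling lost) ≈ 0.0030.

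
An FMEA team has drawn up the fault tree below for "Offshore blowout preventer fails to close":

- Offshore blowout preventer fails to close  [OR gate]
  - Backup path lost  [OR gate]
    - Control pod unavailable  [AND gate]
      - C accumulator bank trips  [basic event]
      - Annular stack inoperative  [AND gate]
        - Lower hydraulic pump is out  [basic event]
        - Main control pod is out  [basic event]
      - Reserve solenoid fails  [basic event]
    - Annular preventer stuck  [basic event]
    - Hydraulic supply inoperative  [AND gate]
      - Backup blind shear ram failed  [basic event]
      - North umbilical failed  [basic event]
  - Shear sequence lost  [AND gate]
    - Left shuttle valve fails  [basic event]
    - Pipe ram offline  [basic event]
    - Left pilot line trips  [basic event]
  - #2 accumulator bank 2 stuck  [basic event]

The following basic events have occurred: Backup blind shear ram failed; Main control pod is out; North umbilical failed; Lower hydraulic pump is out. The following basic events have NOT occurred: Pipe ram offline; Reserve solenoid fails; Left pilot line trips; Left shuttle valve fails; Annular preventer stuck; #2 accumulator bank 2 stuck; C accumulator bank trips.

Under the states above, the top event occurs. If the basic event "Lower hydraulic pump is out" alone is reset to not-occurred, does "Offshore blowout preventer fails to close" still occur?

Yes

Counterfactual: set "Lower hydraulic pump is out" to not occurred.
Annular stack inoperative [AND]: Lower hydraulic pump is out=not, Main control pod is out=occurs → not all inputs occur → does not occur.
Control pod unavailable [AND]: C accumulator bank trips=not, Annular stack inoperative=not, Reserve solenoid fails=not → not all inputs occur → does not occur.
Hydraulic supply inoperative [AND]: Backup blind shear ram failed=occurs, North umbilical failed=occurs → all inputs occur → occurs.
Backup path lost [OR]: Control pod unavailable=not, Annular preventer stuck=not, Hydraulic supply inoperative=occurs → at least one input occurs → occurs.
Shear sequence lost [AND]: Left shuttle valve fails=not, Pipe ram offline=not, Left pilot line trips=not → not all inputs occur → does not occur.
Offshore blowout preventer fails to close [OR]: Backup path lost=occurs, Shear sequence lost=not, #2 accumulator bank 2 stuck=not → at least one input occurs → occurs.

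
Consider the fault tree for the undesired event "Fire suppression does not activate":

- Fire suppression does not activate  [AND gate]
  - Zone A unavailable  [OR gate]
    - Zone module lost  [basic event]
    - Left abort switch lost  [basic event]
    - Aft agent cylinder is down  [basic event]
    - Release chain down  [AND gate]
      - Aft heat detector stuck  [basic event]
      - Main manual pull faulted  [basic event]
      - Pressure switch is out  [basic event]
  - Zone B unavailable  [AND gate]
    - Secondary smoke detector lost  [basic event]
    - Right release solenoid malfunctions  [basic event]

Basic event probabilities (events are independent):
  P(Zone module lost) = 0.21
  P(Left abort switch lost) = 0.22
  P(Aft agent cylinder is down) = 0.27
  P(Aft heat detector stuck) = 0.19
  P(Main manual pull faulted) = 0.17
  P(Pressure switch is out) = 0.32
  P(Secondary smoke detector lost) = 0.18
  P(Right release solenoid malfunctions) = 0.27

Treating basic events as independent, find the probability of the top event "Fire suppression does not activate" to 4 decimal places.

0.0270

P(Release chain down) [AND] = 0.19 × 0.17 × 0.32 = 0.010336
P(Zone A unavailable) [OR] = 1 − (1−0.21) × (1−0.22) × (1−0.27) × (1−0.010336) = 0.554823
P(Zone B unavailable) [AND] = 0.18 × 0.27 = 0.048600
P(Fire suppression does not activate) [AND] = 0.554823 × 0.048600 = 0.026964
Rounded to 4 decimal places: P(Fire suppression does not activate) ≈ 0.0270.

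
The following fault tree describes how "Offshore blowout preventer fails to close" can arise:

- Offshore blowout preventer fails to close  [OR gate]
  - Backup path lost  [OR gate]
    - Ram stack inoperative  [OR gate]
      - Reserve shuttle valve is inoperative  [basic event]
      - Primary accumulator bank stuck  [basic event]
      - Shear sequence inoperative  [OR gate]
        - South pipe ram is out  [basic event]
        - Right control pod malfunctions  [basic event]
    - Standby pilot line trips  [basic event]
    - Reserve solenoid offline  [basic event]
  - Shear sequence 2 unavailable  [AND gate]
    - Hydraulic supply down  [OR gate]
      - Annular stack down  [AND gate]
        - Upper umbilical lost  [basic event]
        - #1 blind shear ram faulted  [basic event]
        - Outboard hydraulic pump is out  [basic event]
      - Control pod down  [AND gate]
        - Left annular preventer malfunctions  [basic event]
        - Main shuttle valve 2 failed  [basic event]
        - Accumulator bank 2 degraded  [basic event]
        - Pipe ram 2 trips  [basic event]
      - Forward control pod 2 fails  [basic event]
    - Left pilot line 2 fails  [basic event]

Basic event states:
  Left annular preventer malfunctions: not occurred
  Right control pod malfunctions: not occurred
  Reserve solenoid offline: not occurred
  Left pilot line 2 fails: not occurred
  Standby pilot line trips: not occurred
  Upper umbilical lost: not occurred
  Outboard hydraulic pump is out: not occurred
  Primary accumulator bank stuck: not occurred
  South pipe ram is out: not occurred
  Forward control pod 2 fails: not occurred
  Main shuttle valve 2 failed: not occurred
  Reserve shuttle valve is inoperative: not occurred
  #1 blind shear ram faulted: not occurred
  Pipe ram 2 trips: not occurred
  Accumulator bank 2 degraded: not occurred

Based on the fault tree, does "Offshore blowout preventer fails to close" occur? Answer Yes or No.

No

Shear sequence inoperative [OR]: South pipe ram is out=not, Right control pod malfunctions=not → no input occurs → does not occur.
Ram stack inoperative [OR]: Reserve shuttle valve is inoperative=not, Primary accumulator bank stuck=not, Shear sequence inoperative=not → no input occurs → does not occur.
Backup path lost [OR]: Ram stack inoperative=not, Standby pilot line trips=not, Reserve solenoid offline=not → no input occurs → does not occur.
Annular stack down [AND]: Upper umbilical lost=not, #1 blind shear ram faulted=not, Outboard hydraulic pump is out=not → not all inputs occur → does not occur.
Control pod down [AND]: Left annular preventer malfunctions=not, Main shuttle valve 2 failed=not, Accumulator bank 2 degraded=not, Pipe ram 2 trips=not → not all inputs occur → does not occur.
Hydraulic supply down [OR]: Annular stack down=not, Control pod down=not, Forward control pod 2 fails=not → no input occurs → does not occur.
Shear sequence 2 unavailable [AND]: Hydraulic supply down=not, Left pilot line 2 fails=not → not all inputs occur → does not occur.
Offshore blowout preventer fails to close [OR]: Backup path lost=not, Shear sequence 2 unavailable=not → no input occurs → does not occur.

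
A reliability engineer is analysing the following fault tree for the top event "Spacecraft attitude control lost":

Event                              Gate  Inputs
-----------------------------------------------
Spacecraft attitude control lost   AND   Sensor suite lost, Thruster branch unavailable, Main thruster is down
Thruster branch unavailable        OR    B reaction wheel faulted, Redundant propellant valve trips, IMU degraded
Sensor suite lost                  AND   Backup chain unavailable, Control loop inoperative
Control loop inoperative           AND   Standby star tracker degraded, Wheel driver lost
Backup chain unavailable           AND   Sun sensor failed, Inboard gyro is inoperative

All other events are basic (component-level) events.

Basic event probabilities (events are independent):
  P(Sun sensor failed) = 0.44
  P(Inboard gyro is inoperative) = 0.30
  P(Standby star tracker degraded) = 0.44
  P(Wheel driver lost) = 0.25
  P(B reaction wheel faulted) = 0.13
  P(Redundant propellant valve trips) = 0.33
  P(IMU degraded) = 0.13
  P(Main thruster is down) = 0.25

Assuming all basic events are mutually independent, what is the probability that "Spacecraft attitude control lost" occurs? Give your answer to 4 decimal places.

P(Backup chain unavailable) [AND] = 0.44 × 0.30 = 0.132000
P(Control loop inoperative) [AND] = 0.44 × 0.25 = 0.110000
P(Sensor suite lost) [AND] = 0.132000 × 0.110000 = 0.014520
P(Thruster branch unavailable) [OR] = 1 − (1−0.13) × (1−0.33) × (1−0.13) = 0.492877
P(Spacecraft attitude control lost) [AND] = 0.014520 × 0.492877 × 0.25 = 0.001789
Rounded to 4 decimal places: P(Spacecraft attitude control lost) ≈ 0.0018.

0.0018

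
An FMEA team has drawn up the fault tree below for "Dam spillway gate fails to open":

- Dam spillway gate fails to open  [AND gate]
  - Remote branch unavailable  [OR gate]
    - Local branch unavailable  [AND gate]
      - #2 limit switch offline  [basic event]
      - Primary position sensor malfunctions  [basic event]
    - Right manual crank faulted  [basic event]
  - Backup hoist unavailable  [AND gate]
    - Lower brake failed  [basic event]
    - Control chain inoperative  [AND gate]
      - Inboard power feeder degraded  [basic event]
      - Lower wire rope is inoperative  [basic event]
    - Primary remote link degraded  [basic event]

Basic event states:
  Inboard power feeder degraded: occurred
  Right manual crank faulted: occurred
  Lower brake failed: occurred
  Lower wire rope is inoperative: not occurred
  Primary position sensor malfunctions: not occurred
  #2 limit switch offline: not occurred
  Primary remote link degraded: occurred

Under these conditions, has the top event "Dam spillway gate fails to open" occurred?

Local branch unavailable [AND]: #2 limit switch offline=not, Primary position sensor malfunctions=not → not all inputs occur → does not occur.
Remote branch unavailable [OR]: Local branch unavailable=not, Right manual crank faulted=occurs → at least one input occurs → occurs.
Control chain inoperative [AND]: Inboard power feeder degraded=occurs, Lower wire rope is inoperative=not → not all inputs occur → does not occur.
Backup hoist unavailable [AND]: Lower brake failed=occurs, Control chain inoperative=not, Primary remote link degraded=occurs → not all inputs occur → does not occur.
Dam spillway gate fails to open [AND]: Remote branch unavailable=occurs, Backup hoist unavailable=not → not all inputs occur → does not occur.

No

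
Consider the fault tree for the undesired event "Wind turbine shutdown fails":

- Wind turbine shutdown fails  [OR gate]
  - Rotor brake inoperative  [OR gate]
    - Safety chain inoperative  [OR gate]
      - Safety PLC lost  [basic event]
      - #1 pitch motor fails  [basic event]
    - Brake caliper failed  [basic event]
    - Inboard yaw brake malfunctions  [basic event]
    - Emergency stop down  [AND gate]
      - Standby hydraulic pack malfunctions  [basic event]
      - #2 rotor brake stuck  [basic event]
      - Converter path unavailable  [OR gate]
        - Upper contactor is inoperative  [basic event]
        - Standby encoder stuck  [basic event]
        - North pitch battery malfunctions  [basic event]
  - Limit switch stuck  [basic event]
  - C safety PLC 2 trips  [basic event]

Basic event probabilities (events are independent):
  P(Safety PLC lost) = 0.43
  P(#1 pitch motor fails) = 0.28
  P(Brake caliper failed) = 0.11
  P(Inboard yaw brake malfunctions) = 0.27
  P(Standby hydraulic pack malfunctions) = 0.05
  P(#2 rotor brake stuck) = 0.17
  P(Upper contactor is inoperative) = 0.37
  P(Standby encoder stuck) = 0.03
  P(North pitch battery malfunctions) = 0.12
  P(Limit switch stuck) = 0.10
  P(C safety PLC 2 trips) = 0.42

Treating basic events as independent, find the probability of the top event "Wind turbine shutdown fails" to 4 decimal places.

0.8614

P(Safety chain inoperative) [OR] = 1 − (1−0.43) × (1−0.28) = 0.589600
P(Converter path unavailable) [OR] = 1 − (1−0.37) × (1−0.03) × (1−0.12) = 0.462232
P(Emergency stop down) [AND] = 0.05 × 0.17 × 0.462232 = 0.003929
P(Rotor brake inoperative) [OR] = 1 − (1−0.589600) × (1−0.11) × (1−0.27) × (1−0.003929) = 0.734411
P(Wind turbine shutdown fails) [OR] = 1 − (1−0.734411) × (1−0.10) × (1−0.42) = 0.861363
Rounded to 4 decimal places: P(Wind turbine shutdown fails) ≈ 0.8614.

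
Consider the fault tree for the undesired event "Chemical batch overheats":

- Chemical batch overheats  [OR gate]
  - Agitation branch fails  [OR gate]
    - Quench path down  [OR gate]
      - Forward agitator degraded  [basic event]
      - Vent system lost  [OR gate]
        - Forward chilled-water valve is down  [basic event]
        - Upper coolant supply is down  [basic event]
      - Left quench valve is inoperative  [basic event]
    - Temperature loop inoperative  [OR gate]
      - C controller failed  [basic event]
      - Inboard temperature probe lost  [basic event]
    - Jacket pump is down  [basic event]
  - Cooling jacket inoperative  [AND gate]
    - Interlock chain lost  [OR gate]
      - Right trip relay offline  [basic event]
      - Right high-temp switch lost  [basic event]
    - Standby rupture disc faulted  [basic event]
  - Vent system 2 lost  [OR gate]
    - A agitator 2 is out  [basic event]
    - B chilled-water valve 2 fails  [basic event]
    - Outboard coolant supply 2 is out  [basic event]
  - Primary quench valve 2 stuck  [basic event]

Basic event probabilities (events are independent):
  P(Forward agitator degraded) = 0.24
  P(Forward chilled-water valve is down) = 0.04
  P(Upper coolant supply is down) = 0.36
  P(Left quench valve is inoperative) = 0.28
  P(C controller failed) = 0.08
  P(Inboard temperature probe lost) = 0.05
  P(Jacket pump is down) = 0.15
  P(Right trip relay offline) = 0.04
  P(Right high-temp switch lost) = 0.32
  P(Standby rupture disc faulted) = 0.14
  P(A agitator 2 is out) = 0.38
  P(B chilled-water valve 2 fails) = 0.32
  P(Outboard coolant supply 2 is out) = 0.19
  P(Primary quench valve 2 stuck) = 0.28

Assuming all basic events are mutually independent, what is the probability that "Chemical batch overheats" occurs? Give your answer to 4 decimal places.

P(Vent system lost) [OR] = 1 − (1−0.04) × (1−0.36) = 0.385600
P(Quench path down) [OR] = 1 − (1−0.24) × (1−0.385600) × (1−0.28) = 0.663800
P(Temperature loop inoperative) [OR] = 1 − (1−0.08) × (1−0.05) = 0.126000
P(Agitation branch fails) [OR] = 1 − (1−0.663800) × (1−0.126000) × (1−0.15) = 0.750237
P(Interlock chain lost) [OR] = 1 − (1−0.04) × (1−0.32) = 0.347200
P(Cooling jacket inoperative) [AND] = 0.347200 × 0.14 = 0.048608
P(Vent system 2 lost) [OR] = 1 − (1−0.38) × (1−0.32) × (1−0.19) = 0.658504
P(Chemical batch overheats) [OR] = 1 − (1−0.750237) × (1−0.048608) × (1−0.658504) × (1−0.28) = 0.941574
Rounded to 4 decimal places: P(Chemical batch overheats) ≈ 0.9416.

0.9416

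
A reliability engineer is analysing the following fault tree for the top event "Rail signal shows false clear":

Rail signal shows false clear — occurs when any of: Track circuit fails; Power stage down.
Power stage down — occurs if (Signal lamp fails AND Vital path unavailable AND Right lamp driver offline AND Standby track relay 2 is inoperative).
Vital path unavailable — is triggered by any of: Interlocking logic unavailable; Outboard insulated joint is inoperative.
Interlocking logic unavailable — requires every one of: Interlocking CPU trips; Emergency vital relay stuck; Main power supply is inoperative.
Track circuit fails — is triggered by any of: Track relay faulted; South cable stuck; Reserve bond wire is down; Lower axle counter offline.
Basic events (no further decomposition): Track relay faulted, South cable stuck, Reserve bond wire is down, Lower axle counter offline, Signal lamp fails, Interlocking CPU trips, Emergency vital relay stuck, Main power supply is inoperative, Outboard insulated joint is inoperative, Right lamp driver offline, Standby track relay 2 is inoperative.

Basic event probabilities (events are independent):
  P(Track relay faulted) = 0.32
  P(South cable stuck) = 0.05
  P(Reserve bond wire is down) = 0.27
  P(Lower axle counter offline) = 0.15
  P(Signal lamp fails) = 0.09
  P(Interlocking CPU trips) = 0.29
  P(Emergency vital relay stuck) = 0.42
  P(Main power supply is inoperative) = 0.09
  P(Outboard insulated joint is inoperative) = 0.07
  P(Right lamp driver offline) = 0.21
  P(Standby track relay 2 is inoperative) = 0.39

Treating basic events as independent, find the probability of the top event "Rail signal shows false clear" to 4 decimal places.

P(Track circuit fails) [OR] = 1 − (1−0.32) × (1−0.05) × (1−0.27) × (1−0.15) = 0.599157
P(Interlocking logic unavailable) [AND] = 0.29 × 0.42 × 0.09 = 0.010962
P(Vital path unavailable) [OR] = 1 − (1−0.010962) × (1−0.07) = 0.080195
P(Power stage down) [AND] = 0.09 × 0.080195 × 0.21 × 0.39 = 0.000591
P(Rail signal shows false clear) [OR] = 1 − (1−0.599157) × (1−0.000591) = 0.599394
Rounded to 4 decimal places: P(Rail signal shows false clear) ≈ 0.5994.

0.5994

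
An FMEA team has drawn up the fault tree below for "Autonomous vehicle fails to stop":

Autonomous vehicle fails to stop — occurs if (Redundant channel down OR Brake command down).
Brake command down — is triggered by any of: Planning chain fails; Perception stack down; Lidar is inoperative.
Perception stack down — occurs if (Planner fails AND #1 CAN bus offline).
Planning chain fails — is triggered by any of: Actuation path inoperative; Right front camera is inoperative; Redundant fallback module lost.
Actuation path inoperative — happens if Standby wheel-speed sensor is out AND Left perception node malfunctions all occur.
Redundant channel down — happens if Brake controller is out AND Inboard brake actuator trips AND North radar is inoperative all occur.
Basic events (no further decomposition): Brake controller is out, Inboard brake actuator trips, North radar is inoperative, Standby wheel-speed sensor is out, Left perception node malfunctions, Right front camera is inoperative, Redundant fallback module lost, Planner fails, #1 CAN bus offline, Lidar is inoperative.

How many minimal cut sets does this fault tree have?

Redundant channel down [AND]: one cut set from each child combined → 1 × 1 × 1 = 1 cut set(s).
Actuation path inoperative [AND]: one cut set from each child combined → 1 × 1 = 1 cut set(s).
Planning chain fails [OR]: union of children's cut sets → 3 cut set(s).
Perception stack down [AND]: one cut set from each child combined → 1 × 1 = 1 cut set(s).
Brake command down [OR]: union of children's cut sets → 5 cut set(s).
Autonomous vehicle fails to stop [OR]: union of children's cut sets → 6 cut set(s).
Minimal cut sets: {Brake controller is out, Inboard brake actuator trips, North radar is inoperative}; {Left perception node malfunctions, Standby wheel-speed sensor is out}; {Right front camera is inoperative}; {Redundant fallback module lost}; {#1 CAN bus offline, Planner fails}; {Lidar is inoperative}.

6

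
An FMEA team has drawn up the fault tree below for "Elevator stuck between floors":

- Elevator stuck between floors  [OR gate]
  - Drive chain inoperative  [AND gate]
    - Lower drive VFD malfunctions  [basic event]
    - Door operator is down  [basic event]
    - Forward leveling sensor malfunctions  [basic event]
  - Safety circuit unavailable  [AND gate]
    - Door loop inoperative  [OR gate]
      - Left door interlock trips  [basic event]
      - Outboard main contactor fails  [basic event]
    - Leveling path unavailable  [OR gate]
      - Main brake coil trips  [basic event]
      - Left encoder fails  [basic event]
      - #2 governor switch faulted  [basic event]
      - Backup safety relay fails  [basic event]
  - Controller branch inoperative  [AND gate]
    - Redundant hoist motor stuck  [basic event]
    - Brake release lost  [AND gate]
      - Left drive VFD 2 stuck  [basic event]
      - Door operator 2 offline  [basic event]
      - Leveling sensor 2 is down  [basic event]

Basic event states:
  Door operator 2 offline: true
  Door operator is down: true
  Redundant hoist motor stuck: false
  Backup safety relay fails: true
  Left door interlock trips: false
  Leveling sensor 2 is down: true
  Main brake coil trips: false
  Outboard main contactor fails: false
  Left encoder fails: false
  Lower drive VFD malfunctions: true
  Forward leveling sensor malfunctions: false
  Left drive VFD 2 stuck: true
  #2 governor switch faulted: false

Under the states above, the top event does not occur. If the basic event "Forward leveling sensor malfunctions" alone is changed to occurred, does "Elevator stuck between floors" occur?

Yes

Counterfactual: set "Forward leveling sensor malfunctions" to occurred.
Drive chain inoperative [AND]: Lower drive VFD malfunctions=occurs, Door operator is down=occurs, Forward leveling sensor malfunctions=occurs → all inputs occur → occurs.
Door loop inoperative [OR]: Left door interlock trips=not, Outboard main contactor fails=not → no input occurs → does not occur.
Leveling path unavailable [OR]: Main brake coil trips=not, Left encoder fails=not, #2 governor switch faulted=not, Backup safety relay fails=occurs → at least one input occurs → occurs.
Safety circuit unavailable [AND]: Door loop inoperative=not, Leveling path unavailable=occurs → not all inputs occur → does not occur.
Brake release lost [AND]: Left drive VFD 2 stuck=occurs, Door operator 2 offline=occurs, Leveling sensor 2 is down=occurs → all inputs occur → occurs.
Controller branch inoperative [AND]: Redundant hoist motor stuck=not, Brake release lost=occurs → not all inputs occur → does not occur.
Elevator stuck between floors [OR]: Drive chain inoperative=occurs, Safety circuit unavailable=not, Controller branch inoperative=not → at least one input occurs → occurs.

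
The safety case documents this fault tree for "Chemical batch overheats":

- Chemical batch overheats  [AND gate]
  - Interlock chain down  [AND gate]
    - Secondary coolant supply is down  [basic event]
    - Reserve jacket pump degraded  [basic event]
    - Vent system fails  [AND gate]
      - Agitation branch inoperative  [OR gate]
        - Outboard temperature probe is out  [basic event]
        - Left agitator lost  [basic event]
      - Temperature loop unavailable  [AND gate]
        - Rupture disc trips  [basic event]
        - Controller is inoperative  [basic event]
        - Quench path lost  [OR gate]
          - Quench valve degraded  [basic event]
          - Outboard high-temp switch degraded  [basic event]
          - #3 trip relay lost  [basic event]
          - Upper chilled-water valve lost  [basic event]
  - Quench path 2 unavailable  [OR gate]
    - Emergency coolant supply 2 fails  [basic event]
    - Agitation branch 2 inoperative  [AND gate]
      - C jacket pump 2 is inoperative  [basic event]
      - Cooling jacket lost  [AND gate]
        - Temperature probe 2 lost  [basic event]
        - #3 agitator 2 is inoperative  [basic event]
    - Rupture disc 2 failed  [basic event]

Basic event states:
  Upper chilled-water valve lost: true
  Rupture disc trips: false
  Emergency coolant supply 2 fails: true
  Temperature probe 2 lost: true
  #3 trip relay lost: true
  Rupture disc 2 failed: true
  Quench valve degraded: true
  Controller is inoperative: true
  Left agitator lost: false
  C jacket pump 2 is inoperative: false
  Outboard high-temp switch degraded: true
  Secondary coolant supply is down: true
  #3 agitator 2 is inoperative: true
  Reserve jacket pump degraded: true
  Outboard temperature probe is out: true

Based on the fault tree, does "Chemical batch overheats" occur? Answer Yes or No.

No

Agitation branch inoperative [OR]: Outboard temperature probe is out=occurs, Left agitator lost=not → at least one input occurs → occurs.
Quench path lost [OR]: Quench valve degraded=occurs, Outboard high-temp switch degraded=occurs, #3 trip relay lost=occurs, Upper chilled-water valve lost=occurs → at least one input occurs → occurs.
Temperature loop unavailable [AND]: Rupture disc trips=not, Controller is inoperative=occurs, Quench path lost=occurs → not all inputs occur → does not occur.
Vent system fails [AND]: Agitation branch inoperative=occurs, Temperature loop unavailable=not → not all inputs occur → does not occur.
Interlock chain down [AND]: Secondary coolant supply is down=occurs, Reserve jacket pump degraded=occurs, Vent system fails=not → not all inputs occur → does not occur.
Cooling jacket lost [AND]: Temperature probe 2 lost=occurs, #3 agitator 2 is inoperative=occurs → all inputs occur → occurs.
Agitation branch 2 inoperative [AND]: C jacket pump 2 is inoperative=not, Cooling jacket lost=occurs → not all inputs occur → does not occur.
Quench path 2 unavailable [OR]: Emergency coolant supply 2 fails=occurs, Agitation branch 2 inoperative=not, Rupture disc 2 failed=occurs → at least one input occurs → occurs.
Chemical batch overheats [AND]: Interlock chain down=not, Quench path 2 unavailable=occurs → not all inputs occur → does not occur.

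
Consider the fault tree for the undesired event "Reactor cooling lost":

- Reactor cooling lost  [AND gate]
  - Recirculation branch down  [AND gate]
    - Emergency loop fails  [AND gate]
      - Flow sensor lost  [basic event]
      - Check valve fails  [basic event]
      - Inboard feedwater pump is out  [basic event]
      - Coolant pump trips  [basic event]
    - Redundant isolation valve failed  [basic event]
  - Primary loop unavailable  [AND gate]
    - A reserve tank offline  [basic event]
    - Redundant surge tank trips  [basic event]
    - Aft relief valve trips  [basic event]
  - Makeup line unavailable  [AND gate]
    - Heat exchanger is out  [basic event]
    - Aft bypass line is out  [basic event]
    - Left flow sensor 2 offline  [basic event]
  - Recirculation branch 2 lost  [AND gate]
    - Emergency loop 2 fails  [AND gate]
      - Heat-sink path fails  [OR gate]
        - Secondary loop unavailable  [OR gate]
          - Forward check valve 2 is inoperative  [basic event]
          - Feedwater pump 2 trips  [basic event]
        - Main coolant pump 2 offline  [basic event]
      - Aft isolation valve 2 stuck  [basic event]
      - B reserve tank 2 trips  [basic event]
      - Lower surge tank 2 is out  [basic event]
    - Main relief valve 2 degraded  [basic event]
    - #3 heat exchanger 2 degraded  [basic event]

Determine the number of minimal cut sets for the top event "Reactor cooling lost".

3

Emergency loop fails [AND]: one cut set from each child combined → 1 × 1 × 1 × 1 = 1 cut set(s).
Recirculation branch down [AND]: one cut set from each child combined → 1 × 1 = 1 cut set(s).
Primary loop unavailable [AND]: one cut set from each child combined → 1 × 1 × 1 = 1 cut set(s).
Makeup line unavailable [AND]: one cut set from each child combined → 1 × 1 × 1 = 1 cut set(s).
Secondary loop unavailable [OR]: union of children's cut sets → 2 cut set(s).
Heat-sink path fails [OR]: union of children's cut sets → 3 cut set(s).
Emergency loop 2 fails [AND]: one cut set from each child combined → 3 × 1 × 1 × 1 = 3 cut set(s).
Recirculation branch 2 lost [AND]: one cut set from each child combined → 3 × 1 × 1 = 3 cut set(s).
Reactor cooling lost [AND]: one cut set from each child combined → 1 × 1 × 1 × 3 = 3 cut set(s).
Minimal cut sets: {#3 heat exchanger 2 degraded, A reserve tank offline, Aft bypass line is out, Aft isolation valve 2 stuck, Aft relief valve trips, B reserve tank 2 trips, Check valve fails, Coolant pump trips, Flow sensor lost, Forward check valve 2 is inoperative, Heat exchanger is out, Inboard feedwater pump is out, Left flow sensor 2 offline, Lower surge tank 2 is out, Main relief valve 2 degraded, Redundant isolation valve failed, Redundant surge tank trips}; {#3 heat exchanger 2 degraded, A reserve tank offline, Aft bypass line is out, Aft isolation valve 2 stuck, Aft relief valve trips, B reserve tank 2 trips, Check valve fails, Coolant pump trips, Feedwater pump 2 trips, Flow sensor lost, Heat exchanger is out, Inboard feedwater pump is out, Left flow sensor 2 offline, Lower surge tank 2 is out, Main relief valve 2 degraded, Redundant isolation valve failed, Redundant surge tank trips}; {#3 heat exchanger 2 degraded, A reserve tank offline, Aft bypass line is out, Aft isolation valve 2 stuck, Aft relief valve trips, B reserve tank 2 trips, Check valve fails, Coolant pump trips, Flow sensor lost, Heat exchanger is out, Inboard feedwater pump is out, Left flow sensor 2 offline, Lower surge tank 2 is out, Main coolant pump 2 offline, Main relief valve 2 degraded, Redundant isolation valve failed, Redundant surge tank trips}.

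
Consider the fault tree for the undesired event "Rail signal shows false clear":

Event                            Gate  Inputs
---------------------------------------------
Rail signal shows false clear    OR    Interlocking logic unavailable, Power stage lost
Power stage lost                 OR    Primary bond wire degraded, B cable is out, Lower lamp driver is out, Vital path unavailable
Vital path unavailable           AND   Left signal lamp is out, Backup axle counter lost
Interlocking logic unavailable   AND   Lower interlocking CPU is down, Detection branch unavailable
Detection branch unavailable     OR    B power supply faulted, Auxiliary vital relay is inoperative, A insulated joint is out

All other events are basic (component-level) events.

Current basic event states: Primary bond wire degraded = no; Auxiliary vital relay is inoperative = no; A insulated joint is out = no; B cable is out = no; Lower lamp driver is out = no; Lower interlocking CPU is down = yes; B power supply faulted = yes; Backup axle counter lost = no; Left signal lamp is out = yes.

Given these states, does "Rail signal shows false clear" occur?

Detection branch unavailable [OR]: B power supply faulted=occurs, Auxiliary vital relay is inoperative=not, A insulated joint is out=not → at least one input occurs → occurs.
Interlocking logic unavailable [AND]: Lower interlocking CPU is down=occurs, Detection branch unavailable=occurs → all inputs occur → occurs.
Vital path unavailable [AND]: Left signal lamp is out=occurs, Backup axle counter lost=not → not all inputs occur → does not occur.
Power stage lost [OR]: Primary bond wire degraded=not, B cable is out=not, Lower lamp driver is out=not, Vital path unavailable=not → no input occurs → does not occur.
Rail signal shows false clear [OR]: Interlocking logic unavailable=occurs, Power stage lost=not → at least one input occurs → occurs.

Yes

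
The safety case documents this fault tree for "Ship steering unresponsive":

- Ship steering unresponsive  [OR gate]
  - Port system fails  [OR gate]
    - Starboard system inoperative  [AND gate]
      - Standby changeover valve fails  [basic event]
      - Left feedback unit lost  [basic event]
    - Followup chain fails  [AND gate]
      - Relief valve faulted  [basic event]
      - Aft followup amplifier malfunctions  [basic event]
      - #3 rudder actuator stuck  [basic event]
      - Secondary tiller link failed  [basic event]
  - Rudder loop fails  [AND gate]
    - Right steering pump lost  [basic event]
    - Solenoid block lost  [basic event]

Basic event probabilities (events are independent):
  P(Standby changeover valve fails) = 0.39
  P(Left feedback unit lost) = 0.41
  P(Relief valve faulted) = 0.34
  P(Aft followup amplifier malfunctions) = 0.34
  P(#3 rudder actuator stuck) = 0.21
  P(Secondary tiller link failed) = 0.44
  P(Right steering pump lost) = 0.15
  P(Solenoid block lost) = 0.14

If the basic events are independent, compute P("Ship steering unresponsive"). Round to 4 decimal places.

P(Starboard system inoperative) [AND] = 0.39 × 0.41 = 0.159900
P(Followup chain fails) [AND] = 0.34 × 0.34 × 0.21 × 0.44 = 0.010681
P(Port system fails) [OR] = 1 − (1−0.159900) × (1−0.010681) = 0.168873
P(Rudder loop fails) [AND] = 0.15 × 0.14 = 0.021000
P(Ship steering unresponsive) [OR] = 1 − (1−0.168873) × (1−0.021000) = 0.186327
Rounded to 4 decimal places: P(Ship steering unresponsive) ≈ 0.1863.

0.1863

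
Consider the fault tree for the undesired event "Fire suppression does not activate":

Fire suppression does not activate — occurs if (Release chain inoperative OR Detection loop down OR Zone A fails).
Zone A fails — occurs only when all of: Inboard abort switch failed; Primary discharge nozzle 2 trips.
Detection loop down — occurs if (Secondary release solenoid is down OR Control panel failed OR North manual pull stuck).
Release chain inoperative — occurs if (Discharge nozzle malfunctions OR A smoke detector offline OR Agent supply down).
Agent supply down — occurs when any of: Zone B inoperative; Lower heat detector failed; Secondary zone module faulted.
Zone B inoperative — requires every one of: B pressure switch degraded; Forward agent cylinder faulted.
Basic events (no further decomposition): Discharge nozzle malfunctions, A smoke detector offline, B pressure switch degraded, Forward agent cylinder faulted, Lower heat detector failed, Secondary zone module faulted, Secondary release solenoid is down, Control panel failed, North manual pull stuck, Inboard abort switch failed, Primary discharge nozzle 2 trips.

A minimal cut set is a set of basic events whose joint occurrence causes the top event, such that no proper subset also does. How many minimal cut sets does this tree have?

9

Zone B inoperative [AND]: one cut set from each child combined → 1 × 1 = 1 cut set(s).
Agent supply down [OR]: union of children's cut sets → 3 cut set(s).
Release chain inoperative [OR]: union of children's cut sets → 5 cut set(s).
Detection loop down [OR]: union of children's cut sets → 3 cut set(s).
Zone A fails [AND]: one cut set from each child combined → 1 × 1 = 1 cut set(s).
Fire suppression does not activate [OR]: union of children's cut sets → 9 cut set(s).
Minimal cut sets: {Discharge nozzle malfunctions}; {A smoke detector offline}; {B pressure switch degraded, Forward agent cylinder faulted}; {Lower heat detector failed}; {Secondary zone module faulted}; {Secondary release solenoid is down}; {Control panel failed}; {North manual pull stuck}; {Inboard abort switch failed, Primary discharge nozzle 2 trips}.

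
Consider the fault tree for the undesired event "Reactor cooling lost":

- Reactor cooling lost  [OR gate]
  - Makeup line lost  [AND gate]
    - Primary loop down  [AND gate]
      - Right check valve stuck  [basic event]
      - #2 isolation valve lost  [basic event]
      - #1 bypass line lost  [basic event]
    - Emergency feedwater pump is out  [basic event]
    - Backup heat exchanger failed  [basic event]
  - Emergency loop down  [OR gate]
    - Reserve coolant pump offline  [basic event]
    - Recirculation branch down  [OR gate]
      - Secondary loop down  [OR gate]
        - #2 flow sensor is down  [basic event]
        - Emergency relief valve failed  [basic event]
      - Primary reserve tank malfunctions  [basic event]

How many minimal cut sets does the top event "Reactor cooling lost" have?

Primary loop down [AND]: one cut set from each child combined → 1 × 1 × 1 = 1 cut set(s).
Makeup line lost [AND]: one cut set from each child combined → 1 × 1 × 1 = 1 cut set(s).
Secondary loop down [OR]: union of children's cut sets → 2 cut set(s).
Recirculation branch down [OR]: union of children's cut sets → 3 cut set(s).
Emergency loop down [OR]: union of children's cut sets → 4 cut set(s).
Reactor cooling lost [OR]: union of children's cut sets → 5 cut set(s).
Minimal cut sets: {#1 bypass line lost, #2 isolation valve lost, Backup heat exchanger failed, Emergency feedwater pump is out, Right check valve stuck}; {Reserve coolant pump offline}; {#2 flow sensor is down}; {Emergency relief valve failed}; {Primary reserve tank malfunctions}.

5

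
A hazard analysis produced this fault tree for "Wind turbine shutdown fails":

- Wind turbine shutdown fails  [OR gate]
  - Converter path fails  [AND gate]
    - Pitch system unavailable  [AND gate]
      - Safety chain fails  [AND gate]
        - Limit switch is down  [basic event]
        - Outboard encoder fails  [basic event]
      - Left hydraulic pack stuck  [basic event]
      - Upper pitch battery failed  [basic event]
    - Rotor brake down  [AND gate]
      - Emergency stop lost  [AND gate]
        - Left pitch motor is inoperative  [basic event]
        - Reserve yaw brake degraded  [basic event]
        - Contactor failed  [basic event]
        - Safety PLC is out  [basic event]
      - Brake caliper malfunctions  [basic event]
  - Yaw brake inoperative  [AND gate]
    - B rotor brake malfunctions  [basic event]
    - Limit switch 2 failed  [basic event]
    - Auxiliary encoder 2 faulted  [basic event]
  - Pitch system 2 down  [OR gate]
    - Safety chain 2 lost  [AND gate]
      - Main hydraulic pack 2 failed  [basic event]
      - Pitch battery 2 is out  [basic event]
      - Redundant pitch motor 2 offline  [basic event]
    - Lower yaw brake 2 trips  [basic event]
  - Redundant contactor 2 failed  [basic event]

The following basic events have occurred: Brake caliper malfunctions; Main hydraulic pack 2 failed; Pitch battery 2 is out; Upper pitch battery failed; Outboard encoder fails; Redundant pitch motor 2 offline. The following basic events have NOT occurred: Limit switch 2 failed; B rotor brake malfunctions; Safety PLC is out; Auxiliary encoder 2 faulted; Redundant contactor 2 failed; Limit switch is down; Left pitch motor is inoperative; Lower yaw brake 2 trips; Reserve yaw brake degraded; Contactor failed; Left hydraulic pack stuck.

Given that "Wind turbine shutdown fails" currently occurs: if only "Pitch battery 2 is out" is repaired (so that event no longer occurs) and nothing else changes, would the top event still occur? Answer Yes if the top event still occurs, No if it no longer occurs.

Counterfactual: set "Pitch battery 2 is out" to not occurred.
Safety chain fails [AND]: Limit switch is down=not, Outboard encoder fails=occurs → not all inputs occur → does not occur.
Pitch system unavailable [AND]: Safety chain fails=not, Left hydraulic pack stuck=not, Upper pitch battery failed=occurs → not all inputs occur → does not occur.
Emergency stop lost [AND]: Left pitch motor is inoperative=not, Reserve yaw brake degraded=not, Contactor failed=not, Safety PLC is out=not → not all inputs occur → does not occur.
Rotor brake down [AND]: Emergency stop lost=not, Brake caliper malfunctions=occurs → not all inputs occur → does not occur.
Converter path fails [AND]: Pitch system unavailable=not, Rotor brake down=not → not all inputs occur → does not occur.
Yaw brake inoperative [AND]: B rotor brake malfunctions=not, Limit switch 2 failed=not, Auxiliary encoder 2 faulted=not → not all inputs occur → does not occur.
Safety chain 2 lost [AND]: Main hydraulic pack 2 failed=occurs, Pitch battery 2 is out=not, Redundant pitch motor 2 offline=occurs → not all inputs occur → does not occur.
Pitch system 2 down [OR]: Safety chain 2 lost=not, Lower yaw brake 2 trips=not → no input occurs → does not occur.
Wind turbine shutdown fails [OR]: Converter path fails=not, Yaw brake inoperative=not, Pitch system 2 down=not, Redundant contactor 2 failed=not → no input occurs → does not occur.

No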